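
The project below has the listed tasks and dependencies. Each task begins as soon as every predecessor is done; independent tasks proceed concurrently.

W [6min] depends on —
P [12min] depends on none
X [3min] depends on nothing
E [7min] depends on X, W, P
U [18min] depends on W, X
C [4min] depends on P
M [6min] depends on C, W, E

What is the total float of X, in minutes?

4

P→E→M = 12+7+6 = 25 sets the makespan at 25 minutes.
X finishes as early as 3 and must finish by 7.
So X can slip 7 − 3 = 4 minutes.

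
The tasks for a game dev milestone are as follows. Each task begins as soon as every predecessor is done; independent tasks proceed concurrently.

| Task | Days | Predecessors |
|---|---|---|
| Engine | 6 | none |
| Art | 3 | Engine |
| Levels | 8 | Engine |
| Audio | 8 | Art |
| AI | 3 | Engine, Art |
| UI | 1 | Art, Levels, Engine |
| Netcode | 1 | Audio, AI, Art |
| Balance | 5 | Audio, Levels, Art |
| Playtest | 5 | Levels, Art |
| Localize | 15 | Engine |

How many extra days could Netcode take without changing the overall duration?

4

Critical path: Engine→Art→Audio→Balance = 6+3+8+5 = 22, so the finish is 22 days.
The longest chain containing Netcode totals 18 days.
Float = 22 − 18 = 4.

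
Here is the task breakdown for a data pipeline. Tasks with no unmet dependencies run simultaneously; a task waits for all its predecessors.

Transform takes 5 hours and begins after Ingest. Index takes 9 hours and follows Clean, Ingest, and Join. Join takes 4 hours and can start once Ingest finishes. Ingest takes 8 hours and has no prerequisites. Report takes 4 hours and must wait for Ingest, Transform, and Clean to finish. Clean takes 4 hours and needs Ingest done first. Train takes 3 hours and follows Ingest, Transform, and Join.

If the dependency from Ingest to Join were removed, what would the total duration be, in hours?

21

Before: longest chain Ingest→Clean→Index = 8+4+9 = 21, finish 21.
Without Ingest→Join, Join's earliest start moves from 8 to 0.
New critical path: Ingest→Clean→Index = 8+4+9 = 21 ⇒ 21 hours.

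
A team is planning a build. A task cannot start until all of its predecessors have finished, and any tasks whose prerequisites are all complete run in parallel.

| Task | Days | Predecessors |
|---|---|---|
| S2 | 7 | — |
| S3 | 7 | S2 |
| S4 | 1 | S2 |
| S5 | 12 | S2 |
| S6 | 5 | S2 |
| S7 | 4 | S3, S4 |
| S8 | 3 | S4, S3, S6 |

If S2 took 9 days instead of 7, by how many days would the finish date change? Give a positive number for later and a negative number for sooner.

2

Critical path before the change: S2→S5 = 7+12 = 19 giving 19 days.
Since S2 is critical, the +2 change carries straight to that chain (now 21 days).
The critical path is still S2→S5; finish is now 21 days.
Change in finish: 21 − 19 = +2 days.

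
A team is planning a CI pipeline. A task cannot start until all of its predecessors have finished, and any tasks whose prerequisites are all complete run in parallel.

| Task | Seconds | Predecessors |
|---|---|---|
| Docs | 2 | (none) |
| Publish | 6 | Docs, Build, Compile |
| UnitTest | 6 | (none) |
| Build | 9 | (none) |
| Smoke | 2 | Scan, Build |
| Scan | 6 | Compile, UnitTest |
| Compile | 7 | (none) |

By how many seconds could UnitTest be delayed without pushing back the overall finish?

Compile→Scan→Smoke = 7+6+2 = 15 sets the makespan at 15 seconds.
Longest path through UnitTest: 14 seconds (earliest finish 6, latest finish 7).
So UnitTest can slip 7 − 6 = 1 second.

1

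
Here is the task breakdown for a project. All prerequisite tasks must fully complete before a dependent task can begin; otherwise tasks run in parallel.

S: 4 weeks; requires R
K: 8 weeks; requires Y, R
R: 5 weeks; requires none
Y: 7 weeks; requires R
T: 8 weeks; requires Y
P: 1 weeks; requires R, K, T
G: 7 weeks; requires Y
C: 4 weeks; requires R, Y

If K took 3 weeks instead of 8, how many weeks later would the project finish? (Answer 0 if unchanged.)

0

Critical path before the change: R→Y→K→P = 5+7+8+1 = 21 giving 21 weeks.
K is on the critical path; changing it to 3 makes that path 16 weeks.
Now R→Y→T→P = 5+7+8+1 = 21 is longest, so the finish becomes 21 weeks.
Change in finish: 21 − 21 = +0 weeks.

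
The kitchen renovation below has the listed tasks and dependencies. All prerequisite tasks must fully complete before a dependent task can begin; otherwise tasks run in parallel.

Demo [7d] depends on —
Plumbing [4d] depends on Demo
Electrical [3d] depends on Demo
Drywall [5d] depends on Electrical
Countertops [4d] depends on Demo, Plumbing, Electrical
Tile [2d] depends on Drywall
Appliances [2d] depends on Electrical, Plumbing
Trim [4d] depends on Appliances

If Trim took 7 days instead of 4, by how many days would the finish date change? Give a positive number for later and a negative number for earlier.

3

Actual critical path: Demo→Plumbing→Appliances→Trim = 7+4+2+4 = 17 ⇒ 17 days.
Trim lies on that path, so at 7 days the path becomes 20 days.
The critical path is still Demo→Plumbing→Appliances→Trim; finish is now 20 days.
Change in finish: 20 − 17 = +3 days.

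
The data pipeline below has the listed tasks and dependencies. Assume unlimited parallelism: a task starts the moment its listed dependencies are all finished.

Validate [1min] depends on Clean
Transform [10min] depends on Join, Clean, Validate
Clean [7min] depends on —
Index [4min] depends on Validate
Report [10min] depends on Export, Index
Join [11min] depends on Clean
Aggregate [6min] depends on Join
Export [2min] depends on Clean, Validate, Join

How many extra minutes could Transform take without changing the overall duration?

Clean→Join→Export→Report = 7+11+2+10 = 30 sets the makespan at 30 minutes.
Longest path through Transform: 28 minutes (earliest finish 28, latest finish 30).
Slack of Transform = 20 − 18 = 2 minutes.

2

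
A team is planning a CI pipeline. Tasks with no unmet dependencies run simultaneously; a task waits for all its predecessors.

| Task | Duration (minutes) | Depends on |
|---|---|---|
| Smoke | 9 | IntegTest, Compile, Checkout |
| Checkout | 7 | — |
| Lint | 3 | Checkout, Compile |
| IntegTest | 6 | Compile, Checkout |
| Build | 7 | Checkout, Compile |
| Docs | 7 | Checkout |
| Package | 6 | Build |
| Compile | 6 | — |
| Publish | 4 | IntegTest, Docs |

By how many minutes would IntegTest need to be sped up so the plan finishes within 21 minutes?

Current finish: 22 minutes; target: 21.
IntegTest is on every critical path, so each minute cut from IntegTest cuts the finish by one (this holds down to a finish of 20).
Need 22 − 21 = 1 minute off IntegTest → IntegTest becomes 5 minutes, finish becomes 21.

1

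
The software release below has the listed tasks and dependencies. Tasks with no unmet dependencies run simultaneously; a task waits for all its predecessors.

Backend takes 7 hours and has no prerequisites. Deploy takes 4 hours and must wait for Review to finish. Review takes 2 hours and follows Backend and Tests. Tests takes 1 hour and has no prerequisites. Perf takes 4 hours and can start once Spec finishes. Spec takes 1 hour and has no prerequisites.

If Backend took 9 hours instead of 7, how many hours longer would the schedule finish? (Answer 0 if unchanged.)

2

Actual critical path: Backend→Review→Deploy = 7+2+4 = 13 ⇒ 13 hours.
Since Backend is critical, the +2 change carries straight to that chain (now 15 hours).
The critical path is still Backend→Review→Deploy; finish is now 15 hours.
Change in finish: 15 − 13 = +2 hours.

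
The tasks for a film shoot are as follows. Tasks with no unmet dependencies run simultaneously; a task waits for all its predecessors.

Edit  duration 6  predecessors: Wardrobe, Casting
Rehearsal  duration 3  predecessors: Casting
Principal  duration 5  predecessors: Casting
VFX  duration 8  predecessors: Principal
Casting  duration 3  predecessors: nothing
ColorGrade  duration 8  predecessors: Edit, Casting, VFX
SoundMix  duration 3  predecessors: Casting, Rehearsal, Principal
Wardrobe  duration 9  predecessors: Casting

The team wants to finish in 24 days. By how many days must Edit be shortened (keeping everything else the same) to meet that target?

2

Current finish: 26 days; target: 24.
Edit is on every critical path, so each day cut from Edit cuts the finish by one (this holds down to a finish of 24).
Need 26 − 24 = 2 days off Edit → Edit becomes 4 days, finish becomes 24.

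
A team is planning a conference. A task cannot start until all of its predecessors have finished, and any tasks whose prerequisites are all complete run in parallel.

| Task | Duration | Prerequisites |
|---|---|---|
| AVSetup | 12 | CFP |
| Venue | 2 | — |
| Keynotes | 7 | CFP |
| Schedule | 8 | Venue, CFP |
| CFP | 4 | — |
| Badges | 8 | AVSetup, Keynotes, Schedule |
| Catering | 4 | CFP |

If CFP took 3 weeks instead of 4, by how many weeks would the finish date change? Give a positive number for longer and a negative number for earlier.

The binding path is CFP→AVSetup→Badges = 4+12+8 = 24; finish at 24 weeks.
Since CFP is critical, the -1 change carries straight to that chain (now 23 weeks).
No other chain overtakes it, so the finish is 23 weeks.
Change in finish: 23 − 24 = -1 weeks.

-1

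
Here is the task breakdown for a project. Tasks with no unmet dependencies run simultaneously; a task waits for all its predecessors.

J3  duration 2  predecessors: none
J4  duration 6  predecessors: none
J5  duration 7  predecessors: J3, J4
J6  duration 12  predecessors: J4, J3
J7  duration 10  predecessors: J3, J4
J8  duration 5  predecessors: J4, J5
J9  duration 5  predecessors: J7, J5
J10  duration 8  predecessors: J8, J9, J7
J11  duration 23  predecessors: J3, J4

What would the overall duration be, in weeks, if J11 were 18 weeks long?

29

As given, the longest chain is J4→J11 = 6+23 = 29, so the finish is 29 weeks.
J11 lies on that path, so at 18 weeks the path becomes 24 weeks.
Now J4→J7→J9→J10 = 6+10+5+8 = 29 is longest, so the finish becomes 29 weeks.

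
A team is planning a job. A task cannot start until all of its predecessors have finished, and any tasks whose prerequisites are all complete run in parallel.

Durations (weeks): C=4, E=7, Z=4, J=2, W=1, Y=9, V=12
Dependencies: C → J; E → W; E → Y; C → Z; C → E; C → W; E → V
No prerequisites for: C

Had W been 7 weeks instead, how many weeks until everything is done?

23

Critical path before the change: C→E→V = 4+7+12 = 23 giving 23 weeks.
W has 11 weeks of float (longest path through it is 12).
That remains the longest chain; total 23 weeks.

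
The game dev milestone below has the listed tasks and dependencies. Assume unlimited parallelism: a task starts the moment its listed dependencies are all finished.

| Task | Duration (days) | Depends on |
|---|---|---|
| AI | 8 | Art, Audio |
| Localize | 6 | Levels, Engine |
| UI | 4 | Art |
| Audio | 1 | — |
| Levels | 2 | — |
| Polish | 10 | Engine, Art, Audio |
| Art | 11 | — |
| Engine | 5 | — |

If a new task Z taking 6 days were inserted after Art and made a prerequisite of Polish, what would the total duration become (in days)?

27

Originally the game dev milestone takes 21 days.
With Z inserted, Polish now waits for max(Engine, Art, Audio, Z).
New critical path: Art→Z→Polish = 11+6+10 = 27 ⇒ 27 days.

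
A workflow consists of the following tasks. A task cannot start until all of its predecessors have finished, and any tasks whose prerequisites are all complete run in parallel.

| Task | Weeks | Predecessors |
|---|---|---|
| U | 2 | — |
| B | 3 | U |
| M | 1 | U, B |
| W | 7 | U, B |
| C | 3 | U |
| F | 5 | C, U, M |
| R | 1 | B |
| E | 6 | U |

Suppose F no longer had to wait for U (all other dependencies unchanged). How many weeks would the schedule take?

Original critical path: U→B→W = 2+3+7 = 12 ⇒ 12 weeks.
Dropping U→F doesn't change F's earliest start (6); another predecessor still binds.
New critical path: U→B→W = 2+3+7 = 12 ⇒ 12 weeks.

12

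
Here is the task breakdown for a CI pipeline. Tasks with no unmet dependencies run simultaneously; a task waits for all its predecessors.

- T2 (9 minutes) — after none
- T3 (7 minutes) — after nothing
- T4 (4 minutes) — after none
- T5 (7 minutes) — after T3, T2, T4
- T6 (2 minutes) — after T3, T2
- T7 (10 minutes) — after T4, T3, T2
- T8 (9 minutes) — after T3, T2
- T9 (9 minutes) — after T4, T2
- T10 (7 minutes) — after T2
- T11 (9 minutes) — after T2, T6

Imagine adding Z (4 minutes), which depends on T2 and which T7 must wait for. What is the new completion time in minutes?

Originally the schedule takes 20 minutes.
With Z inserted, T7 now waits for max(T4, T3, T2, Z).
New critical path: T2→Z→T7 = 9+4+10 = 23 ⇒ 23 minutes.

23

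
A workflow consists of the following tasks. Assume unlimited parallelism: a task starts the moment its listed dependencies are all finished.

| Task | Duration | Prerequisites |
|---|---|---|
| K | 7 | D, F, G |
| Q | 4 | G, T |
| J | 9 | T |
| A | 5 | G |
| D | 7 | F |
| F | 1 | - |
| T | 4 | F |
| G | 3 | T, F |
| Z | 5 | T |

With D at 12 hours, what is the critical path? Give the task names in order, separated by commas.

Baseline: F→D→K = 1+7+7 = 15 → 15 hours.
D is on the critical path; changing it to 12 makes that path 20 hours.
The critical path is still F→D→K; finish is now 20 hours.

F, D, K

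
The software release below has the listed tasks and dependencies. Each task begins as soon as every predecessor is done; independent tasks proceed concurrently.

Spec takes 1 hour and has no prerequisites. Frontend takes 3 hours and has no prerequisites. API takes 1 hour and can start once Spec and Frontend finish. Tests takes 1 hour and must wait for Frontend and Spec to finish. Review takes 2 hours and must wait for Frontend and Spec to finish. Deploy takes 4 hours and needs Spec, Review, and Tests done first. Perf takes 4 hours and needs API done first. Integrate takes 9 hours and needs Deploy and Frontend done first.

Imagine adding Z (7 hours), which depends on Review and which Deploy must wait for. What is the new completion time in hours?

25

Originally the project takes 18 hours.
With Z inserted, Deploy now waits for max(Spec, Review, Tests, Z).
New critical path: Frontend→Review→Z→Deploy→Integrate = 3+2+7+4+9 = 25 ⇒ 25 hours.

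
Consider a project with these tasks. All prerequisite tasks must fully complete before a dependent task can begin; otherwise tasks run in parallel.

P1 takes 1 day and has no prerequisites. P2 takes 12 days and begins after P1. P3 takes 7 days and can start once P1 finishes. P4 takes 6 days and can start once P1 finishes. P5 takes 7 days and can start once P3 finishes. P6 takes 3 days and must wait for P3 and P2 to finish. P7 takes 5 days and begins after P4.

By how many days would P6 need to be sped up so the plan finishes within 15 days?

Current finish: 16 days; target: 15.
P6 is on every critical path, so each day cut from P6 cuts the finish by one (this holds down to a finish of 15).
Need 16 − 15 = 1 day off P6 → P6 becomes 2 days, finish becomes 15.

1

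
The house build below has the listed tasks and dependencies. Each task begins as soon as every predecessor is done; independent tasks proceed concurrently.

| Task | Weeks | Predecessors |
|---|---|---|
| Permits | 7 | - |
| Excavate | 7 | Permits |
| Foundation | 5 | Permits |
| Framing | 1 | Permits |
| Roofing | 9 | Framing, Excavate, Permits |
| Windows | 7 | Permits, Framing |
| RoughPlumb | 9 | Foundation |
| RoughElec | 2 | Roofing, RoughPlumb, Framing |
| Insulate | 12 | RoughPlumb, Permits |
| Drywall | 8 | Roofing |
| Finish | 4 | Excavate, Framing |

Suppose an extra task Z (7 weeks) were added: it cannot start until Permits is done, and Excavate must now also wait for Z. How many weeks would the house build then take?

Originally the house build takes 33 weeks.
With Z inserted, Excavate now waits for max(Permits, Z).
New critical path: Permits→Z→Excavate→Roofing→Drywall = 7+7+7+9+8 = 38 ⇒ 38 weeks.

38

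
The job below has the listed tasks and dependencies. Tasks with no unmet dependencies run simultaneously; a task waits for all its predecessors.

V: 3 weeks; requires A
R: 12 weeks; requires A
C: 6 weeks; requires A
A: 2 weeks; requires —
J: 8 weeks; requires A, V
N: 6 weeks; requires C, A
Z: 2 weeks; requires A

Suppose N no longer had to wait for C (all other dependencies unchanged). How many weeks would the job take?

14

Before: longest chain A→C→N = 2+6+6 = 14, finish 14.
Without C→N, N's earliest start moves from 8 to 2.
After: A→R = 2+12 = 14 → 14 weeks.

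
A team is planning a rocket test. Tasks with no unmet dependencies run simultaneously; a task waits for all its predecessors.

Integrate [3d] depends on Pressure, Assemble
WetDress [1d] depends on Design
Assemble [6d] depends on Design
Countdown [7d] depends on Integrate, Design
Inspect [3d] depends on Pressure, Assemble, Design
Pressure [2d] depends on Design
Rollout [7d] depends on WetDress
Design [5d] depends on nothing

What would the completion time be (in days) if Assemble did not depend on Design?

17

With the dependency in place, Design→Assemble→Integrate→Countdown = 5+6+3+7 = 21 sets the finish at 21 days.
Without Design→Assemble, Assemble's earliest start moves from 5 to 0.
After: Design→Pressure→Integrate→Countdown = 5+2+3+7 = 17 → 17 days.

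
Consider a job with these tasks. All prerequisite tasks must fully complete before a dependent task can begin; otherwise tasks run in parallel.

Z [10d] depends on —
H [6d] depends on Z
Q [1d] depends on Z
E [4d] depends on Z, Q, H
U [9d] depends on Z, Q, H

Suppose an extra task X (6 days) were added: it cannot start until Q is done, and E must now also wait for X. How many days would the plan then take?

Originally the plan takes 25 days.
With X inserted, E now waits for max(Z, Q, H, X).
New critical path: Z→H→U = 10+6+9 = 25 ⇒ 25 days.

25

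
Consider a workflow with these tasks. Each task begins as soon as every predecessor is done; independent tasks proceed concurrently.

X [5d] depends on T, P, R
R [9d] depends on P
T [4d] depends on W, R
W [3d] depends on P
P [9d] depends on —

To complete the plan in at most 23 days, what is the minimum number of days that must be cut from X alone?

Current finish: 27 days; target: 23.
X is on every critical path, so each day cut from X cuts the finish by one (this holds down to a finish of 23).
Need 27 − 23 = 4 days off X → X becomes 1 day, finish becomes 23.

4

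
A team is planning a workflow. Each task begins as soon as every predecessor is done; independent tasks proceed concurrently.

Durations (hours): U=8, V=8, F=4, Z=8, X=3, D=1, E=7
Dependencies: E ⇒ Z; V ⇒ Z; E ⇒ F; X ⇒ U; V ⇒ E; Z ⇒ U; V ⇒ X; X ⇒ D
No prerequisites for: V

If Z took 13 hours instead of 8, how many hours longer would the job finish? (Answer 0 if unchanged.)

5

Actual critical path: V→E→Z→U = 8+7+8+8 = 31 ⇒ 31 hours.
Z is on the critical path; changing it to 13 makes that path 36 hours.
No other chain overtakes it, so the finish is 36 hours.
Change in finish: 36 − 31 = +5 hours.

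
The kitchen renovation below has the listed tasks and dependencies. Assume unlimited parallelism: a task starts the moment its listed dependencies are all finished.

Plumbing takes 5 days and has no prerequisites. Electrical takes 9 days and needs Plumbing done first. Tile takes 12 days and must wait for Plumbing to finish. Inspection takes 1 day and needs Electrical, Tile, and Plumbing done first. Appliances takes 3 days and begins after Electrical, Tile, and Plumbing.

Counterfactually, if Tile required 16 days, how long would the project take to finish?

As given, the longest chain is Plumbing→Tile→Appliances = 5+12+3 = 20, so the finish is 20 days.
Tile lies on that path, so at 16 days the path becomes 24 days.
That remains the longest chain; total 24 days.

24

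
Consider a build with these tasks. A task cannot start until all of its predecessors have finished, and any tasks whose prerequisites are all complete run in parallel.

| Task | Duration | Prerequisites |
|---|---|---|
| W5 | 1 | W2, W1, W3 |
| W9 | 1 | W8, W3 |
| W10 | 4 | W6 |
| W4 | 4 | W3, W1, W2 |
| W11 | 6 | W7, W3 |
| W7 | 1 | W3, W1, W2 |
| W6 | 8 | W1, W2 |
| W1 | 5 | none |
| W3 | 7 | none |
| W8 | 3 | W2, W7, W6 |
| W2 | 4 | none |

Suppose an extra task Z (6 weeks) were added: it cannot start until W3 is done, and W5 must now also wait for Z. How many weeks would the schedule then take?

Originally the schedule takes 17 weeks.
With Z inserted, W5 now waits for max(W2, W1, W3, Z).
New critical path: W1→W6→W8→W9 = 5+8+3+1 = 17 ⇒ 17 weeks.

17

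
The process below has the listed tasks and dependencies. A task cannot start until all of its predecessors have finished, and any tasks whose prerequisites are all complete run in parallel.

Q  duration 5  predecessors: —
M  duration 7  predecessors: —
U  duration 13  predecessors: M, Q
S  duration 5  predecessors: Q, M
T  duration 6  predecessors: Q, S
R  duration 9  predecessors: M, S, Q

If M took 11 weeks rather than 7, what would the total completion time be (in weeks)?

25

Actual critical path: M→S→R = 7+5+9 = 21 ⇒ 21 weeks.
M is on the critical path; changing it to 11 makes that path 25 weeks.
That remains the longest chain; total 25 weeks.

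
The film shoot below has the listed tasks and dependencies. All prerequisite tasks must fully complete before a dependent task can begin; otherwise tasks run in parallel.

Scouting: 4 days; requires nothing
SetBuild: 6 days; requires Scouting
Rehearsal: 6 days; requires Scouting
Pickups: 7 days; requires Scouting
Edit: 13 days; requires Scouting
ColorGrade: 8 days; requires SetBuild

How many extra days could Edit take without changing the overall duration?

1

Scouting→SetBuild→ColorGrade = 4+6+8 = 18 sets the makespan at 18 days.
Longest path through Edit: 17 days (earliest finish 17, latest finish 18).
Slack of Edit = 5 − 4 = 1 day.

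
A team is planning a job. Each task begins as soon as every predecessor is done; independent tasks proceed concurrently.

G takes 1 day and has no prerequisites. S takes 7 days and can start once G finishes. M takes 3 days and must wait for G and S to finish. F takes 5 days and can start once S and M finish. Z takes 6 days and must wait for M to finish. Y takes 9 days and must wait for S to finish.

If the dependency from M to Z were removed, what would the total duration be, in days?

17

Before: longest chain G→S→M→Z = 1+7+3+6 = 17, finish 17.
Without M→Z, Z's earliest start moves from 11 to 0.
After: G→S→Y = 1+7+9 = 17 → 17 days.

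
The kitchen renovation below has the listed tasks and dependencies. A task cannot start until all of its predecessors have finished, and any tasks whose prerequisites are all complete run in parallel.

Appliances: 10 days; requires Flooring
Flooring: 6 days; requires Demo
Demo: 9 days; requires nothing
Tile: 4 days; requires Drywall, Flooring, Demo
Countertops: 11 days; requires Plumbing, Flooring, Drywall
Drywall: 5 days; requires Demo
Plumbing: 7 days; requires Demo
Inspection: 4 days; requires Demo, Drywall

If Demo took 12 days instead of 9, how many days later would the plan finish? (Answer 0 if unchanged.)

3

Actual critical path: Demo→Plumbing→Countertops = 9+7+11 = 27 ⇒ 27 days.
Demo lies on that path, so at 12 days the path becomes 30 days.
The critical path is still Demo→Plumbing→Countertops; finish is now 30 days.
Change in finish: 30 − 27 = +3 days.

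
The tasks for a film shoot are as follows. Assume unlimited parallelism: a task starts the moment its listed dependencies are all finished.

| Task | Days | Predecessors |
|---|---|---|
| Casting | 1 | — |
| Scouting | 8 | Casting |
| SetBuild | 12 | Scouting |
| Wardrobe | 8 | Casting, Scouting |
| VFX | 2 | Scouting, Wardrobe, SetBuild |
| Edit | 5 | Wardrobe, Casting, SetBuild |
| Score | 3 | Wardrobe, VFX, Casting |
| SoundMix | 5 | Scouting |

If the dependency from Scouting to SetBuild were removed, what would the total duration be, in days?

22

Original critical path: Casting→Scouting→SetBuild→VFX→Score = 1+8+12+2+3 = 26 ⇒ 26 days.
Without Scouting→SetBuild, SetBuild's earliest start moves from 9 to 0.
New critical path: Casting→Scouting→Wardrobe→VFX→Score = 1+8+8+2+3 = 22 ⇒ 22 days.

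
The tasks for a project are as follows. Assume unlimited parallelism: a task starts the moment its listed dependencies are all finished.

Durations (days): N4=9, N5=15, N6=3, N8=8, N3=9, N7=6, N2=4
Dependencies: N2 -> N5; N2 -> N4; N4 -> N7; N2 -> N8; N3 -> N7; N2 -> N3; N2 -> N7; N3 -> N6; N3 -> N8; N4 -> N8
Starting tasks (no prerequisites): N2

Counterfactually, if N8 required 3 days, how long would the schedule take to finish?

Actual critical path: N2→N3→N8 = 4+9+8 = 21 ⇒ 21 days.
N8 lies on that path, so at 3 days the path becomes 16 days.
New critical path: N2→N3→N7 = 4+9+6 = 19 ⇒ 19 days.

19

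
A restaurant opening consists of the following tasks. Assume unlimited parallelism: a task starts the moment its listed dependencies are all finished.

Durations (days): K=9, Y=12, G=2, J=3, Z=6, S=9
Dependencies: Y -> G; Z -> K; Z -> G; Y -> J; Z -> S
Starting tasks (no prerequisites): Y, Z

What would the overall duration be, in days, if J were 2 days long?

15

Baseline: Y→J = 12+3 = 15 → 15 days.
J lies on that path, so at 2 days the path becomes 14 days.
Now Z→K = 6+9 = 15 is longest, so the finish becomes 15 days.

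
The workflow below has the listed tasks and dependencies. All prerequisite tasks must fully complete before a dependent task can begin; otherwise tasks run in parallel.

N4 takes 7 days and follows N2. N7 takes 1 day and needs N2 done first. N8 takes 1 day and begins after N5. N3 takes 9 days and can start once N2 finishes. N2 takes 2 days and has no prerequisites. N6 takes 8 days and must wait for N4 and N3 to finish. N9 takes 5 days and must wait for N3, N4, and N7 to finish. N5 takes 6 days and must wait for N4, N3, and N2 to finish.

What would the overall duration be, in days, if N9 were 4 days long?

Critical path before the change: N2→N3→N6 = 2+9+8 = 19 giving 19 days.
N9 is off the critical path — its longest chain is 16 days, giving 3 of slack.
That remains the longest chain; total 19 days.

19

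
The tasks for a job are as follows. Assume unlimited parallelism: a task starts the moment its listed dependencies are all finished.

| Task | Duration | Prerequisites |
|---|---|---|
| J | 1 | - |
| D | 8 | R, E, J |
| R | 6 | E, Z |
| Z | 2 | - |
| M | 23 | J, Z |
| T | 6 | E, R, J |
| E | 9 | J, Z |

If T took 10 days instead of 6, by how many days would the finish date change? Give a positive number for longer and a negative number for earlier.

2

The binding path is Z→E→R→D = 2+9+6+8 = 25; finish at 25 days.
T has 2 days of float (longest path through it is 23).
New critical path: Z→E→R→T = 2+9+6+10 = 27 ⇒ 27 days.
Change in finish: 27 − 25 = +2 days.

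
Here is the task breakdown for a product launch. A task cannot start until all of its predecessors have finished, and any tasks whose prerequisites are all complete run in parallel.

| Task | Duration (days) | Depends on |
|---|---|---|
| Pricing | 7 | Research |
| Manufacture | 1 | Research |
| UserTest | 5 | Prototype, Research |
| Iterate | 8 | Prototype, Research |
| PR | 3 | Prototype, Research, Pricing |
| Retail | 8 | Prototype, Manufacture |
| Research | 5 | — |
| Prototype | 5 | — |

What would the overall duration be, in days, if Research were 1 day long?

Actual critical path: Research→Pricing→PR = 5+7+3 = 15 ⇒ 15 days.
Research is on the critical path; changing it to 1 makes that path 11 days.
Now Prototype→Iterate = 5+8 = 13 is longest, so the finish becomes 13 days.

13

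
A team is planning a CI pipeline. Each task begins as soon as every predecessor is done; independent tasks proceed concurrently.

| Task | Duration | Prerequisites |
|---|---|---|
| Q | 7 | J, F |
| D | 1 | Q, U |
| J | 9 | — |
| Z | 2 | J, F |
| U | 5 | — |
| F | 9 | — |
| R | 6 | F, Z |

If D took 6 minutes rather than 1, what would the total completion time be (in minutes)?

22

The binding path is F→Q→D = 9+7+1 = 17; finish at 17 minutes.
D lies on that path, so at 6 minutes the path becomes 22 minutes.
The critical path is still F→Q→D; finish is now 22 minutes.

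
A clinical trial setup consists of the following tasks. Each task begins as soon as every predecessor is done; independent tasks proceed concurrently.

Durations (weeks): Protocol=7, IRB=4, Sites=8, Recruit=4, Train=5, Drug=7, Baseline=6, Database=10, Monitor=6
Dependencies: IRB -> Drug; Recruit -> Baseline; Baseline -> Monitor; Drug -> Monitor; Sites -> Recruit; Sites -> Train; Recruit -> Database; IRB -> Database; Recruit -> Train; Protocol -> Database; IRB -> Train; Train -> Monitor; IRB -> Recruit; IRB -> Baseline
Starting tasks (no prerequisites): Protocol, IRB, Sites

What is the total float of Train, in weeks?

Critical path: Sites→Recruit→Baseline→Monitor = 8+4+6+6 = 24, so the finish is 24 weeks.
Train finishes as early as 17 and must finish by 18.
So Train can slip 18 − 17 = 1 week.

1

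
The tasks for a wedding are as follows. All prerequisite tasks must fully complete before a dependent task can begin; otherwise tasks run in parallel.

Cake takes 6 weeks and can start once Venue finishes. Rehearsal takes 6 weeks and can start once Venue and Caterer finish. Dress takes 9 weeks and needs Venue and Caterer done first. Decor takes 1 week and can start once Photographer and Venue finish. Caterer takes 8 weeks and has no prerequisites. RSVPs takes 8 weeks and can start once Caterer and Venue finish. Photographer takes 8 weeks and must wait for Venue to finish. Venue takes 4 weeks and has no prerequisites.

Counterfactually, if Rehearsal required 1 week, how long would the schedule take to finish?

Critical path before the change: Caterer→Dress = 8+9 = 17 giving 17 weeks.
Rehearsal has 3 weeks of float (longest path through it is 14).
That remains the longest chain; total 17 weeks.

17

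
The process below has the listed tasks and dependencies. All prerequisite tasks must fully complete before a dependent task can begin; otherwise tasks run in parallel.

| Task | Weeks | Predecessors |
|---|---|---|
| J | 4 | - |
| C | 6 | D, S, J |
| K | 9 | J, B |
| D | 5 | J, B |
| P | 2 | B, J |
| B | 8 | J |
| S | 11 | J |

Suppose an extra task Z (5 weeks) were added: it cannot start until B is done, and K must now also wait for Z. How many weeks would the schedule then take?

26

Originally the schedule takes 23 weeks.
With Z inserted, K now waits for max(J, B, Z).
New critical path: J→B→Z→K = 4+8+5+9 = 26 ⇒ 26 weeks.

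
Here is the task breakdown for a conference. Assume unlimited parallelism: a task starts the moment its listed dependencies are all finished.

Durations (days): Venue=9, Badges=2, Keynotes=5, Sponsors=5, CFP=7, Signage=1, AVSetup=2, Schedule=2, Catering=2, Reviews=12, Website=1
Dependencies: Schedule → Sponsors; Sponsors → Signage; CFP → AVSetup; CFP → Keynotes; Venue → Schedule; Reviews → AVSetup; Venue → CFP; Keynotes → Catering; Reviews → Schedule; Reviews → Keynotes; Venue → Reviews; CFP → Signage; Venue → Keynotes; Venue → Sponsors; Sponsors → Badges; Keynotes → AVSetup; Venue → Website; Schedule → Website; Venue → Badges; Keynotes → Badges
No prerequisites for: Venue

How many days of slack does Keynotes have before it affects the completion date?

The longest chain is Venue→Reviews→Schedule→Sponsors→Badges = 9+12+2+5+2 = 30; overall finish 30 days.
Longest path through Keynotes: 28 days (earliest finish 26, latest finish 28).
Float = 30 − 28 = 2.

2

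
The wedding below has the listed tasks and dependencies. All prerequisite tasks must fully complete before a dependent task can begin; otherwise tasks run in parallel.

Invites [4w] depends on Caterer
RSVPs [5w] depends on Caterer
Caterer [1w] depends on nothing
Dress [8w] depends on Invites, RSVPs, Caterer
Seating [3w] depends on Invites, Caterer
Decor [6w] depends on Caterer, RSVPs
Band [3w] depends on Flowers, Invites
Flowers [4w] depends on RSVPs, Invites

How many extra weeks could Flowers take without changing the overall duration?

The longest chain is Caterer→RSVPs→Dress = 1+5+8 = 14; overall finish 14 weeks.
Flowers finishes as early as 10 and must finish by 11.
Float = 14 − 13 = 1.

1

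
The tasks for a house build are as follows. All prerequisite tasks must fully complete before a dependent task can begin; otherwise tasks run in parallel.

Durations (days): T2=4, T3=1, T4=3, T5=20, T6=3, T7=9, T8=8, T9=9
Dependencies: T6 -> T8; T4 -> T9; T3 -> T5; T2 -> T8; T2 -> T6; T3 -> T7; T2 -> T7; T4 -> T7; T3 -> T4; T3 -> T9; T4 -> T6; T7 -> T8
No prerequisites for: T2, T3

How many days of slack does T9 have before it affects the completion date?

T2→T7→T8 = 4+9+8 = 21 sets the makespan at 21 days.
T9 finishes as early as 13 and must finish by 21.
Float = 21 − 13 = 8.

8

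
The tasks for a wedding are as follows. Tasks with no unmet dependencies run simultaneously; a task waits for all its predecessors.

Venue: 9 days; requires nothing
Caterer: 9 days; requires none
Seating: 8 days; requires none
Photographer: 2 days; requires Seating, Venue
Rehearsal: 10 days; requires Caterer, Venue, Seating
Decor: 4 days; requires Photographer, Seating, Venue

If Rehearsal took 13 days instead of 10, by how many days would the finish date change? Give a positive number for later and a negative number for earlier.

3

Baseline: Venue→Rehearsal = 9+10 = 19 → 19 days.
Rehearsal lies on that path, so at 13 days the path becomes 22 days.
No other chain overtakes it, so the finish is 22 days.
Change in finish: 22 − 19 = +3 days.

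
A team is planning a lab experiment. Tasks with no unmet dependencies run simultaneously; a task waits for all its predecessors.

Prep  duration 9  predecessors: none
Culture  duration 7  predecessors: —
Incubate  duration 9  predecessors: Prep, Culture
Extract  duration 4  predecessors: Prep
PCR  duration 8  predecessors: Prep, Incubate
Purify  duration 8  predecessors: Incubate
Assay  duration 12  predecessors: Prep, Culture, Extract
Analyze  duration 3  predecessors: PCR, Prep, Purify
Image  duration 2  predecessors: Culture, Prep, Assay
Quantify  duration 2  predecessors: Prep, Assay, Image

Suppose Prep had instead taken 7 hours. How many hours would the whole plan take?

27

The binding path is Prep→Incubate→PCR→Analyze = 9+9+8+3 = 29; finish at 29 hours.
Prep is on the critical path; changing it to 7 makes that path 27 hours.
That remains the longest chain; total 27 hours.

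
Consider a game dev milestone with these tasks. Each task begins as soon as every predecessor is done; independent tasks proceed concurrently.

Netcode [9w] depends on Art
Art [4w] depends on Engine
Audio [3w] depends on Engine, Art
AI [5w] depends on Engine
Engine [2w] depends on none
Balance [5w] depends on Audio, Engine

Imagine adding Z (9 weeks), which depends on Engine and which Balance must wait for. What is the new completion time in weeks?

Originally the plan takes 15 weeks.
With Z inserted, Balance now waits for max(Audio, Engine, Z).
New critical path: Engine→Z→Balance = 2+9+5 = 16 ⇒ 16 weeks.

16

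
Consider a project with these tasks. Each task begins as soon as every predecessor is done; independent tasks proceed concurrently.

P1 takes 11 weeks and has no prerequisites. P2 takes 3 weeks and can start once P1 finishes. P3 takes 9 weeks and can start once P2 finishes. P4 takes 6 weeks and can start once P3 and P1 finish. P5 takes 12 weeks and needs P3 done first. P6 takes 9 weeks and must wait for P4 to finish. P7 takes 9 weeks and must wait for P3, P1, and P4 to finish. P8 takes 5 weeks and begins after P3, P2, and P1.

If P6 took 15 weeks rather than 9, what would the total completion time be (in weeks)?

Critical path before the change: P1→P2→P3→P4→P6 = 11+3+9+6+9 = 38 giving 38 weeks.
P6 lies on that path, so at 15 weeks the path becomes 44 weeks.
That remains the longest chain; total 44 weeks.

44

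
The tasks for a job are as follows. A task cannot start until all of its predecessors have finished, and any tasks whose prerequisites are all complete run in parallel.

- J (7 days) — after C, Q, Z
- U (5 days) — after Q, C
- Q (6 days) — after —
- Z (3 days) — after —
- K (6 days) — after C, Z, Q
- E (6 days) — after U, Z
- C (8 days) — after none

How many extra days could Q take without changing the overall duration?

Critical path: C→U→E = 8+5+6 = 19, so the finish is 19 days.
Q finishes as early as 6 and must finish by 8.
So Q can slip 8 − 6 = 2 days.

2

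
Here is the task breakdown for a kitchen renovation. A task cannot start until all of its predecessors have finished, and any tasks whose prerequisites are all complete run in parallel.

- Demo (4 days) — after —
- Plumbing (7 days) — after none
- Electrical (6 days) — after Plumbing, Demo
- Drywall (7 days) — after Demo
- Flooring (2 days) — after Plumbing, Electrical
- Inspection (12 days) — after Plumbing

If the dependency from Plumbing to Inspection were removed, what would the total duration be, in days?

15

With the dependency in place, Plumbing→Inspection = 7+12 = 19 sets the finish at 19 days.
Without Plumbing→Inspection, Inspection's earliest start moves from 7 to 0.
After: Plumbing→Electrical→Flooring = 7+6+2 = 15 → 15 days.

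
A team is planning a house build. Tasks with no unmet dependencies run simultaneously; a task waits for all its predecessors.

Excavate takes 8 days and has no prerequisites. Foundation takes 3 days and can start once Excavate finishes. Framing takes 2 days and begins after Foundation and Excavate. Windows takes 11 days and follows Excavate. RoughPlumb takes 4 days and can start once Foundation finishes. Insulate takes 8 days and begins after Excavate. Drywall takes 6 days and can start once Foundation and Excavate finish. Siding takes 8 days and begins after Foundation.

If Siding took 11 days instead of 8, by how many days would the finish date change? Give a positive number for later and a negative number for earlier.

As given, the longest chain is Excavate→Foundation→Siding = 8+3+8 = 19, so the finish is 19 days.
Siding lies on that path, so at 11 days the path becomes 22 days.
The critical path is still Excavate→Foundation→Siding; finish is now 22 days.
Change in finish: 22 − 19 = +3 days.

3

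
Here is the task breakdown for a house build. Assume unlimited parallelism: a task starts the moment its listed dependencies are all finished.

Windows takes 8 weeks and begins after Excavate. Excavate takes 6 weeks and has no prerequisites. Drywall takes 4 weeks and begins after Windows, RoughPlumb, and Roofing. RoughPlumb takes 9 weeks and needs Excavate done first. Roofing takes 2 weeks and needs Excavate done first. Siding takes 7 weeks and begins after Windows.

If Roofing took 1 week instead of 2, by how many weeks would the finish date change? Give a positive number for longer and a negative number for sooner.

0

Baseline: Excavate→Windows→Siding = 6+8+7 = 21 → 21 weeks.
Roofing has 9 weeks of float (longest path through it is 12).
The critical path is still Excavate→Windows→Siding; finish is now 21 weeks.
Change in finish: 21 − 21 = +0 weeks.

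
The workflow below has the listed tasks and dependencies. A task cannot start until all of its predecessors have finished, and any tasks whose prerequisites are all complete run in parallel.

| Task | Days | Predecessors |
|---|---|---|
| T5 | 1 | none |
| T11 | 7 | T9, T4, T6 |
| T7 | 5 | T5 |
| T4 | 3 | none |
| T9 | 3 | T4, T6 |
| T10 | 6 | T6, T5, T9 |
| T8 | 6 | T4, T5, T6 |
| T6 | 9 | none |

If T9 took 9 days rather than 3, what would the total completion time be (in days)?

25

Critical path before the change: T6→T9→T11 = 9+3+7 = 19 giving 19 days.
T9 is on the critical path; changing it to 9 makes that path 25 days.
That remains the longest chain; total 25 days.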